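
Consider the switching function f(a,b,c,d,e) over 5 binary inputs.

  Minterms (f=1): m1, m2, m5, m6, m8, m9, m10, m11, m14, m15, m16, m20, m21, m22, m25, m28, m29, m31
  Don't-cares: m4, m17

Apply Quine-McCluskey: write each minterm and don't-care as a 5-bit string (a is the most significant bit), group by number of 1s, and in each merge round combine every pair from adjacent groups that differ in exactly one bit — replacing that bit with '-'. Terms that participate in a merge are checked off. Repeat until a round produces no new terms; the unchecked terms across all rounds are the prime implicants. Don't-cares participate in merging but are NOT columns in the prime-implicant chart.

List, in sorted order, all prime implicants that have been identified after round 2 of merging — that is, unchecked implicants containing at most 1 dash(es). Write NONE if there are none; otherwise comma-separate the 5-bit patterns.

-1111, 111-1

[col 0] 00001*, 00010*, 00100*, 00101*, 00110*, 01000*, 01001*, 01010*, 01011*, 01110*, 01111*, 10000*, 10001*, 10100*, 10101*, 10110*, 11001*, 11100*, 11101*, 11111*
[col 1] -0001*, -0100*, -0101*, -0110*, -1001*, -1111, 0-001*, 0-010*, 0-110*, 00-01*, 00-10*, 001-0*, 0010-*, 01-10*, 01-11*, 010-0*, 010-1*, 0100-*, 0101-*, 0111-*, 1-001*, 1-100*, 1-101*, 10-00*, 10-01*, 1000-*, 101-0*, 1010-*, 11-01*, 111-1, 1110-*
[col 2] --001, -0-01, -01-0, -010-, 0--10, 01-1-, 010--, 1--01, 1-10-, 10-0-
Prime implicants: --001, -0-01, -01-0, -010-, -1111, 0--10, 01-1-, 010--, 1--01, 1-10-, 10-0-, 111-1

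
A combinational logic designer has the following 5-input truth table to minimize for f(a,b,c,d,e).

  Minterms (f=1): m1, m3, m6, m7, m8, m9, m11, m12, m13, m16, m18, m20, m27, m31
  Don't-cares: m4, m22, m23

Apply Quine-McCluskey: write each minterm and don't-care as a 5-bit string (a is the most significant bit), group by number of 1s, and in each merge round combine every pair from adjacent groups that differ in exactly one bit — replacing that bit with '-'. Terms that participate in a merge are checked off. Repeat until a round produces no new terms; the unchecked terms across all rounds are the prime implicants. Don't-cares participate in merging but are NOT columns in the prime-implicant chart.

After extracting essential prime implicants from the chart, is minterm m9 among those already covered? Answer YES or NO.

YES

Round 0: 00001✓ 00011✓ 00100✓ 00110✓ 00111✓ 01000✓ 01001✓ 01011✓ 01100✓ 01101✓ 10000✓ 10010✓ 10100✓ 10110✓ 10111✓ 11011✓ 11111✓
Round 1: -0100✓ -0110✓ -0111✓ -1011 0-001✓ 0-011✓ 0-100 00-11 000-1✓ 001-0✓ 0011-✓ 01-00✓ 01-01✓ 010-1✓ 0100-✓ 0110-✓ 1-111 10-00✓ 10-10✓ 100-0✓ 101-0✓ 1011-✓ 11-11
Round 2: -01-0 -011- 0-0-1 01-0- 10--0
PIs = {-01-0, -011-, -1011, 0-0-1, 0-100, 00-11, 01-0-, 1-111, 10--0, 11-11}
Coverage chart:
  m1: 0-0-1 ←essential
  m3: 0-0-1,00-11
  m6: -01-0,-011-
  m7: -011-,00-11
  m8: 01-0- ←essential
  m9: 0-0-1,01-0-
  m11: -1011,0-0-1
  m12: 0-100,01-0-
  m13: 01-0- ←essential
  m16: 10--0 ←essential
  m18: 10--0 ←essential
  m20: -01-0,10--0
  m27: -1011,11-11
  m31: 1-111,11-11
Essential: 0-0-1, 01-0-, 10--0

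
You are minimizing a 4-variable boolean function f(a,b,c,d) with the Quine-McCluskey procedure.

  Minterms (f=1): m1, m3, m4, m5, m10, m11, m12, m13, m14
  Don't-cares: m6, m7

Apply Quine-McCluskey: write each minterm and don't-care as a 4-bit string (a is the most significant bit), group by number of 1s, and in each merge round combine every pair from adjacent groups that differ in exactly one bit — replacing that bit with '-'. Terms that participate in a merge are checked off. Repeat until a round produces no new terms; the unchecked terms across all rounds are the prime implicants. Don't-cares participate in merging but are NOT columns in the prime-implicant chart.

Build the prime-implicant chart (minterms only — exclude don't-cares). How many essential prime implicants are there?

2

size-2^0 implicants → 0001(✓)  0011(✓)  0100(✓)  0101(✓)  0110(✓)  0111(✓)  1010(✓)  1011(✓)  1100(✓)  1101(✓)  1110(✓)
size-2^1 implicants → -011  -100(✓)  -101(✓)  -110(✓)  0-01(✓)  0-11(✓)  00-1(✓)  01-0(✓)  01-1(✓)  010-(✓)  011-(✓)  1-10  101-  11-0(✓)  110-(✓)
size-2^2 implicants → -1-0  -10-  0--1  01--
Unchecked terms (primes): -011, -1-0, -10-, 0--1, 01--, 1-10, 101-
Minterm coverage:
  m1 ⊆ 0--1 [E]
  m3 ⊆ -011,0--1
  m4 ⊆ -1-0,-10-,01--
  m5 ⊆ -10-,0--1,01--
  m10 ⊆ 1-10,101-
  m11 ⊆ -011,101-
  m12 ⊆ -1-0,-10-
  m13 ⊆ -10- [E]
  m14 ⊆ -1-0,1-10
E = {-10-, 0--1}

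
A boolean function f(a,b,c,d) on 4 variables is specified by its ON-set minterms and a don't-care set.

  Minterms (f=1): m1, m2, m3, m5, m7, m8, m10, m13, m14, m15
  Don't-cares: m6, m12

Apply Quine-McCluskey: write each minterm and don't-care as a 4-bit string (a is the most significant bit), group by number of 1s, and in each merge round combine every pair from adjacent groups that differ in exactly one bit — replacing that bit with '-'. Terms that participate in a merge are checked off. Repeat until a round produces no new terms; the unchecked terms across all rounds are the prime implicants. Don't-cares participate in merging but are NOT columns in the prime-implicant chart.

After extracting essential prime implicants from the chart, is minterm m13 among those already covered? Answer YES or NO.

NO

Round 0: 0001✓ 0010✓ 0011✓ 0101✓ 0110✓ 0111✓ 1000✓ 1010✓ 1100✓ 1101✓ 1110✓ 1111✓
Round 1: -010✓ -101✓ -110✓ -111✓ 0-01✓ 0-10✓ 0-11✓ 00-1✓ 001-✓ 01-1✓ 011-✓ 1-00✓ 1-10✓ 10-0✓ 11-0✓ 11-1✓ 110-✓ 111-✓
Round 2: --10 -1-1 -11- 0--1 0-1- 1--0 11--
PIs = {--10, -1-1, -11-, 0--1, 0-1-, 1--0, 11--}
Coverage chart:
  m1: 0--1 ←essential
  m2: --10,0-1-
  m3: 0--1,0-1-
  m5: -1-1,0--1
  m7: -1-1,-11-,0--1,0-1-
  m8: 1--0 ←essential
  m10: --10,1--0
  m13: -1-1,11--
  m14: --10,-11-,1--0,11--
  m15: -1-1,-11-,11--
Essential: 0--1, 1--0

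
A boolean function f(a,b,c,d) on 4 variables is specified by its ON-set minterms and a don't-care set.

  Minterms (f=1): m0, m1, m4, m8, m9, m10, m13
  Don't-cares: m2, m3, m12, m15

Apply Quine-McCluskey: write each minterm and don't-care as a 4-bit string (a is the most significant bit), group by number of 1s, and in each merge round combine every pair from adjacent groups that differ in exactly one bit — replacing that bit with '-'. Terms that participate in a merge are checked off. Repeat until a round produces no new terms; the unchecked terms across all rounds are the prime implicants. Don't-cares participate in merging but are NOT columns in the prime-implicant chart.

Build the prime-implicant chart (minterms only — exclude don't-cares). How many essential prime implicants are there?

2

size-2^0 implicants → 0000(✓)  0001(✓)  0010(✓)  0011(✓)  0100(✓)  1000(✓)  1001(✓)  1010(✓)  1100(✓)  1101(✓)  1111(✓)
size-2^1 implicants → -000(✓)  -001(✓)  -010(✓)  -100(✓)  0-00(✓)  00-0(✓)  00-1(✓)  000-(✓)  001-(✓)  1-00(✓)  1-01(✓)  10-0(✓)  100-(✓)  11-1  110-(✓)
size-2^2 implicants → --00  -0-0  -00-  00--  1-0-
Unchecked terms (primes): --00, -0-0, -00-, 00--, 1-0-, 11-1
Minterm coverage:
  m0 ⊆ --00,-0-0,-00-,00--
  m1 ⊆ -00-,00--
  m4 ⊆ --00 [E]
  m8 ⊆ --00,-0-0,-00-,1-0-
  m9 ⊆ -00-,1-0-
  m10 ⊆ -0-0 [E]
  m13 ⊆ 1-0-,11-1
E = {--00, -0-0}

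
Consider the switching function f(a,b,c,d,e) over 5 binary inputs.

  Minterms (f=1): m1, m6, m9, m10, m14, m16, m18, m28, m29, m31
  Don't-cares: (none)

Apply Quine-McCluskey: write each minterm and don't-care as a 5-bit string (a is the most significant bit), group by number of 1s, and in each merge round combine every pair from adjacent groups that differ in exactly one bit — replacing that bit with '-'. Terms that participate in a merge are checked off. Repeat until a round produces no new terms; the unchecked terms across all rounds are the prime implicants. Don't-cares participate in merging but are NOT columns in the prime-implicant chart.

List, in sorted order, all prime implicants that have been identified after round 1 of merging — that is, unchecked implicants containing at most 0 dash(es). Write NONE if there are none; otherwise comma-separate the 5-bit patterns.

size-2^0 implicants → 00001(✓)  00110(✓)  01001(✓)  01010(✓)  01110(✓)  10000(✓)  10010(✓)  11100(✓)  11101(✓)  11111(✓)
size-2^1 implicants → 0-001  0-110  01-10  100-0  111-1  1110-
Unchecked terms (primes): 0-001, 0-110, 01-10, 100-0, 111-1, 1110-

NONE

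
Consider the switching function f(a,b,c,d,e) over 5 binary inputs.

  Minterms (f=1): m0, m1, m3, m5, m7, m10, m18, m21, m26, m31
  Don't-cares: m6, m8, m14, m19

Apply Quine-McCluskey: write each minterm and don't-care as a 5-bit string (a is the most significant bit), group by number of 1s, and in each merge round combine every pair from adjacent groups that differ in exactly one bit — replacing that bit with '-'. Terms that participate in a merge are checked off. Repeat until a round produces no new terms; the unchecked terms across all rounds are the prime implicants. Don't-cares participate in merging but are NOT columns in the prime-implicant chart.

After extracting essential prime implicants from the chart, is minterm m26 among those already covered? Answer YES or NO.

NO

size-2^0 implicants → 00000(✓)  00001(✓)  00011(✓)  00101(✓)  00110(✓)  00111(✓)  01000(✓)  01010(✓)  01110(✓)  10010(✓)  10011(✓)  10101(✓)  11010(✓)  11111
size-2^1 implicants → -0011  -0101  -1010  0-000  0-110  00-01(✓)  00-11(✓)  000-1(✓)  0000-  001-1(✓)  0011-  01-10  010-0  1-010  1001-
size-2^2 implicants → 00--1
Unchecked terms (primes): -0011, -0101, -1010, 0-000, 0-110, 00--1, 0000-, 0011-, 01-10, 010-0, 1-010, 1001-, 11111
Minterm coverage:
  m0 ⊆ 0-000,0000-
  m1 ⊆ 00--1,0000-
  m3 ⊆ -0011,00--1
  m5 ⊆ -0101,00--1
  m7 ⊆ 00--1,0011-
  m10 ⊆ -1010,01-10,010-0
  m18 ⊆ 1-010,1001-
  m21 ⊆ -0101 [E]
  m26 ⊆ -1010,1-010
  m31 ⊆ 11111 [E]
E = {-0101, 11111}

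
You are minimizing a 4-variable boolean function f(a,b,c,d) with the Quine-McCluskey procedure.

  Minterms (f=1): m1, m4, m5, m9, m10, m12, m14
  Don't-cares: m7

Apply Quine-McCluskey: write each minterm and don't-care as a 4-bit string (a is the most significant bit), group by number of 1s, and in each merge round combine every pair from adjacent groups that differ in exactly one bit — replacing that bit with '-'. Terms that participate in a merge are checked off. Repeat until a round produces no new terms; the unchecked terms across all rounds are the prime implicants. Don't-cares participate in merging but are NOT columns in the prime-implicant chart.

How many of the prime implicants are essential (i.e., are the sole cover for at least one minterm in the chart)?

2

size-2^0 implicants → 0001(✓)  0100(✓)  0101(✓)  0111(✓)  1001(✓)  1010(✓)  1100(✓)  1110(✓)
size-2^1 implicants → -001  -100  0-01  01-1  010-  1-10  11-0
Unchecked terms (primes): -001, -100, 0-01, 01-1, 010-, 1-10, 11-0
Minterm coverage:
  m1 ⊆ -001,0-01
  m4 ⊆ -100,010-
  m5 ⊆ 0-01,01-1,010-
  m9 ⊆ -001 [E]
  m10 ⊆ 1-10 [E]
  m12 ⊆ -100,11-0
  m14 ⊆ 1-10,11-0
E = {-001, 1-10}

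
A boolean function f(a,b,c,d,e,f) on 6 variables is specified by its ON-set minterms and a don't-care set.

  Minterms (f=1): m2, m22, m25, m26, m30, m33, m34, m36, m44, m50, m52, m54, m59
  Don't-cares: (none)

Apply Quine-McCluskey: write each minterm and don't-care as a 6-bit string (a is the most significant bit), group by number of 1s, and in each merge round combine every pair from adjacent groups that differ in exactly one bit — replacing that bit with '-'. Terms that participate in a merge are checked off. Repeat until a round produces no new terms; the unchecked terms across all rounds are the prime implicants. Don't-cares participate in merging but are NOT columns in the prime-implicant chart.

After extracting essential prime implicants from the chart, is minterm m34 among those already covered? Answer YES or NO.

size-2^0 implicants → 000010(✓)  010110(✓)  011001  011010(✓)  011110(✓)  100001  100010(✓)  100100(✓)  101100(✓)  110010(✓)  110100(✓)  110110(✓)  111011
size-2^1 implicants → -00010  -10110  01-110  011-10  1-0010  1-0100  10-100  110-10  1101-0
Unchecked terms (primes): -00010, -10110, 01-110, 011-10, 011001, 1-0010, 1-0100, 10-100, 100001, 110-10, 1101-0, 111011
Minterm coverage:
  m2 ⊆ -00010 [E]
  m22 ⊆ -10110,01-110
  m25 ⊆ 011001 [E]
  m26 ⊆ 011-10 [E]
  m30 ⊆ 01-110,011-10
  m33 ⊆ 100001 [E]
  m34 ⊆ -00010,1-0010
  m36 ⊆ 1-0100,10-100
  m44 ⊆ 10-100 [E]
  m50 ⊆ 1-0010,110-10
  m52 ⊆ 1-0100,1101-0
  m54 ⊆ -10110,110-10,1101-0
  m59 ⊆ 111011 [E]
E = {-00010, 011-10, 011001, 10-100, 100001, 111011}

YES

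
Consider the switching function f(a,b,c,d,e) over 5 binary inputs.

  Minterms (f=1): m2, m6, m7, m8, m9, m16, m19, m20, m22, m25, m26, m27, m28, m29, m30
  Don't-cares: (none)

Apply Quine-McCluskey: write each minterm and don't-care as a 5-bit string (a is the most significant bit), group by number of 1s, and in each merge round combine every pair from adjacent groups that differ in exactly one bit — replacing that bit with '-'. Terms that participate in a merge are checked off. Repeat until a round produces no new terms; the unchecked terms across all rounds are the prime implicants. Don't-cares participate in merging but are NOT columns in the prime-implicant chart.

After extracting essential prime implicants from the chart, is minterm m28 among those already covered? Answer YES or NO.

NO

[col 0] 00010*, 00110*, 00111*, 01000*, 01001*, 10000*, 10011*, 10100*, 10110*, 11001*, 11010*, 11011*, 11100*, 11101*, 11110*
[col 1] -0110, -1001, 00-10, 0011-, 0100-, 1-011, 1-100*, 1-110*, 10-00, 101-0*, 11-01, 11-10, 110-1, 1101-, 111-0*, 1110-
[col 2] 1-1-0
Prime implicants: -0110, -1001, 00-10, 0011-, 0100-, 1-011, 1-1-0, 10-00, 11-01, 11-10, 110-1, 1101-, 1110-
PI chart (minterm → PIs covering it):
  2 | 00-10  (sole → essential)
  6 | -0110,00-10,0011-
  7 | 0011-  (sole → essential)
  8 | 0100-  (sole → essential)
  9 | -1001,0100-
  16 | 10-00  (sole → essential)
  19 | 1-011  (sole → essential)
  20 | 1-1-0,10-00
  22 | -0110,1-1-0
  25 | -1001,11-01,110-1
  26 | 11-10,1101-
  27 | 1-011,110-1,1101-
  28 | 1-1-0,1110-
  29 | 11-01,1110-
  30 | 1-1-0,11-10
Essential prime implicants: 00-10, 0011-, 0100-, 1-011, 10-00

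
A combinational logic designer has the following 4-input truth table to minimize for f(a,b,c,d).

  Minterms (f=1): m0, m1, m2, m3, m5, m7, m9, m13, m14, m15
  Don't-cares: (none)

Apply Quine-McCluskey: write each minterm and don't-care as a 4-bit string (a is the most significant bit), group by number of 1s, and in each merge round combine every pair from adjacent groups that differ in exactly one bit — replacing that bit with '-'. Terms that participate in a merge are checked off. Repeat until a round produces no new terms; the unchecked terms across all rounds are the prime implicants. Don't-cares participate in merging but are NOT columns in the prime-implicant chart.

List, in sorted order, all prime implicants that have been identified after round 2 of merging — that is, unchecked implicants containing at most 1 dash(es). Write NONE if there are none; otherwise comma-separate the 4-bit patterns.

111-

Round 0: 0000✓ 0001✓ 0010✓ 0011✓ 0101✓ 0111✓ 1001✓ 1101✓ 1110✓ 1111✓
Round 1: -001✓ -101✓ -111✓ 0-01✓ 0-11✓ 00-0✓ 00-1✓ 000-✓ 001-✓ 01-1✓ 1-01✓ 11-1✓ 111-
Round 2: --01 -1-1 0--1 00--
PIs = {--01, -1-1, 0--1, 00--, 111-}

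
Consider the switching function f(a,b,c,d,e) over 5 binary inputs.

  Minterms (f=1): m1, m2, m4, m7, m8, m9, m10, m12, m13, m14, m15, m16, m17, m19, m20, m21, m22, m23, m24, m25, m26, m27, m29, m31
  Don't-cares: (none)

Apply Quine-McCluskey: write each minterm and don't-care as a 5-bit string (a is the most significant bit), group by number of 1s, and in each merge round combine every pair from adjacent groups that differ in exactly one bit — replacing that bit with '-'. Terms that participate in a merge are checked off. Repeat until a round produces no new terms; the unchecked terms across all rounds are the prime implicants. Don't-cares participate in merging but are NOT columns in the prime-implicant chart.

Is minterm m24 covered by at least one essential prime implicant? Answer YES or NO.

NO

[col 0] 00001*, 00010*, 00100*, 00111*, 01000*, 01001*, 01010*, 01100*, 01101*, 01110*, 01111*, 10000*, 10001*, 10011*, 10100*, 10101*, 10110*, 10111*, 11000*, 11001*, 11010*, 11011*, 11101*, 11111*
[col 1] -0001*, -0100, -0111*, -1000*, -1001*, -1010*, -1101*, -1111*, 0-001*, 0-010, 0-100, 0-111*, 01-00*, 01-01*, 01-10*, 010-0*, 0100-*, 011-0*, 011-1*, 0110-*, 0111-*, 1-000*, 1-001*, 1-011*, 1-101*, 1-111*, 10-00*, 10-01*, 10-11*, 100-1*, 1000-*, 101-0*, 101-1*, 1010-*, 1011-*, 11-01*, 11-11*, 110-0*, 110-1*, 1100-*, 1101-*, 111-1*
[col 2] --001, --111, -1-01, -10-0, -100-, -11-1, 01--0, 01-0-, 011--, 1--01*, 1--11*, 1-0-1*, 1-00-, 1-1-1*, 10--1*, 10-0-, 101--, 11--1*, 110--
[col 3] 1---1
Prime implicants: --001, --111, -0100, -1-01, -10-0, -100-, -11-1, 0-010, 0-100, 01--0, 01-0-, 011--, 1---1, 1-00-, 10-0-, 101--, 110--
PI chart (minterm → PIs covering it):
  1 | --001  (sole → essential)
  2 | 0-010  (sole → essential)
  4 | -0100,0-100
  7 | --111  (sole → essential)
  8 | -10-0,-100-,01--0,01-0-
  9 | --001,-1-01,-100-,01-0-
  10 | -10-0,0-010,01--0
  12 | 0-100,01--0,01-0-,011--
  13 | -1-01,-11-1,01-0-,011--
  14 | 01--0,011--
  15 | --111,-11-1,011--
  16 | 1-00-,10-0-
  17 | --001,1---1,1-00-,10-0-
  19 | 1---1  (sole → essential)
  20 | -0100,10-0-,101--
  21 | 1---1,10-0-,101--
  22 | 101--  (sole → essential)
  23 | --111,1---1,101--
  24 | -10-0,-100-,1-00-,110--
  25 | --001,-1-01,-100-,1---1,1-00-,110--
  26 | -10-0,110--
  27 | 1---1,110--
  29 | -1-01,-11-1,1---1
  31 | --111,-11-1,1---1
Essential prime implicants: --001, --111, 0-010, 1---1, 101--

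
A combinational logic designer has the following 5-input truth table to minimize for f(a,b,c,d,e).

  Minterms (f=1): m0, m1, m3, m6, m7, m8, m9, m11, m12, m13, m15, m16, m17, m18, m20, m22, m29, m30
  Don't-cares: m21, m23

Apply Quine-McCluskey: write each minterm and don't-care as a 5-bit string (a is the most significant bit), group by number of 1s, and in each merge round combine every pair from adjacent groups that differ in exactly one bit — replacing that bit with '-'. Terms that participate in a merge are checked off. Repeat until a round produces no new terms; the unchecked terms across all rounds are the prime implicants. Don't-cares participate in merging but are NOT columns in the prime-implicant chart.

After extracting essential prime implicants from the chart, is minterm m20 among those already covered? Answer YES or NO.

[col 0] 00000*, 00001*, 00011*, 00110*, 00111*, 01000*, 01001*, 01011*, 01100*, 01101*, 01111*, 10000*, 10001*, 10010*, 10100*, 10101*, 10110*, 10111*, 11101*, 11110*
[col 1] -0000*, -0001*, -0110*, -0111*, -1101, 0-000*, 0-001*, 0-011*, 0-111*, 00-11*, 000-1*, 0000-*, 0011-*, 01-00*, 01-01*, 01-11*, 010-1*, 0100-*, 011-1*, 0110-*, 1-101, 1-110, 10-00*, 10-01*, 10-10*, 100-0*, 1000-*, 101-0*, 101-1*, 1010-*, 1011-*
[col 2] -000-, -011-, 0--11, 0-0-1, 0-00-, 01--1, 01-0-, 10--0, 10-0-, 101--
Prime implicants: -000-, -011-, -1101, 0--11, 0-0-1, 0-00-, 01--1, 01-0-, 1-101, 1-110, 10--0, 10-0-, 101--
PI chart (minterm → PIs covering it):
  0 | -000-,0-00-
  1 | -000-,0-0-1,0-00-
  3 | 0--11,0-0-1
  6 | -011-  (sole → essential)
  7 | -011-,0--11
  8 | 0-00-,01-0-
  9 | 0-0-1,0-00-,01--1,01-0-
  11 | 0--11,0-0-1,01--1
  12 | 01-0-  (sole → essential)
  13 | -1101,01--1,01-0-
  15 | 0--11,01--1
  16 | -000-,10--0,10-0-
  17 | -000-,10-0-
  18 | 10--0  (sole → essential)
  20 | 10--0,10-0-,101--
  22 | -011-,1-110,10--0,101--
  29 | -1101,1-101
  30 | 1-110  (sole → essential)
Essential prime implicants: -011-, 01-0-, 1-110, 10--0

YES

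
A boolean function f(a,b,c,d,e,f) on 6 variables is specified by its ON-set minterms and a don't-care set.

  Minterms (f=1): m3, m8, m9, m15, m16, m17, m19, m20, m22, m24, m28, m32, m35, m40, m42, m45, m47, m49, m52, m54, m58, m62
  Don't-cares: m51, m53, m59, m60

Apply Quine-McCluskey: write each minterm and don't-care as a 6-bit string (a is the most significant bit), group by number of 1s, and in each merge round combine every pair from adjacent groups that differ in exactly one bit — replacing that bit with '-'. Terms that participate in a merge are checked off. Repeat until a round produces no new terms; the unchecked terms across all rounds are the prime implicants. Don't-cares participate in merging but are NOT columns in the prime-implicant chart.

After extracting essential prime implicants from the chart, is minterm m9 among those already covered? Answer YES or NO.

[col 0] 000011*, 001000*, 001001*, 001111*, 010000*, 010001*, 010011*, 010100*, 010110*, 011000*, 011100*, 100000*, 100011*, 101000*, 101010*, 101101*, 101111*, 110001*, 110011*, 110100*, 110101*, 110110*, 111010*, 111011*, 111100*, 111110*
[col 1] -00011*, -01000, -01111, -10001*, -10011*, -10100*, -10110*, -11100*, 0-0011*, 0-1000, 00100-, 01-000*, 01-100*, 010-00*, 0100-1*, 01000-, 0101-0*, 011-00*, 1-0011*, 1-1010, 10-000, 1010-0, 1011-1, 11-011, 11-100*, 11-110*, 110-01, 1100-1*, 1101-0*, 11010-, 111-10, 11101-, 1111-0*
[col 2] --0011, -1-100, -100-1, -101-0, 01--00, 11-1-0
Prime implicants: --0011, -01000, -01111, -1-100, -100-1, -101-0, 0-1000, 00100-, 01--00, 01000-, 1-1010, 10-000, 1010-0, 1011-1, 11-011, 11-1-0, 110-01, 11010-, 111-10, 11101-
PI chart (minterm → PIs covering it):
  3 | --0011  (sole → essential)
  8 | -01000,0-1000,00100-
  9 | 00100-  (sole → essential)
  15 | -01111  (sole → essential)
  16 | 01--00,01000-
  17 | -100-1,01000-
  19 | --0011,-100-1
  20 | -1-100,-101-0,01--00
  22 | -101-0  (sole → essential)
  24 | 0-1000,01--00
  28 | -1-100,01--00
  32 | 10-000  (sole → essential)
  35 | --0011  (sole → essential)
  40 | -01000,10-000,1010-0
  42 | 1-1010,1010-0
  45 | 1011-1  (sole → essential)
  47 | -01111,1011-1
  49 | -100-1,110-01
  52 | -1-100,-101-0,11-1-0,11010-
  54 | -101-0,11-1-0
  58 | 1-1010,111-10,11101-
  62 | 11-1-0,111-10
Essential prime implicants: --0011, -01111, -101-0, 00100-, 10-000, 1011-1

YES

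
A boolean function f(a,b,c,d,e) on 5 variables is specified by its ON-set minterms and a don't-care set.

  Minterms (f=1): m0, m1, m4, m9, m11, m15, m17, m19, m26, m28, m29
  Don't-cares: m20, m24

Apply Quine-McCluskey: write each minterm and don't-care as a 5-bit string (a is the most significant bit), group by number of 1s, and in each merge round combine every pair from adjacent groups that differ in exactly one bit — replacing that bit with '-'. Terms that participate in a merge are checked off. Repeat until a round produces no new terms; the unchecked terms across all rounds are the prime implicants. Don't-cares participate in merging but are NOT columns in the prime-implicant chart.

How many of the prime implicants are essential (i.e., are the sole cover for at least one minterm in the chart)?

Round 0: 00000✓ 00001✓ 00100✓ 01001✓ 01011✓ 01111✓ 10001✓ 10011✓ 10100✓ 11000✓ 11010✓ 11100✓ 11101✓
Round 1: -0001 -0100 0-001 00-00 0000- 01-11 010-1 1-100 100-1 11-00 110-0 1110-
PIs = {-0001, -0100, 0-001, 00-00, 0000-, 01-11, 010-1, 1-100, 100-1, 11-00, 110-0, 1110-}
Coverage chart:
  m0: 00-00,0000-
  m1: -0001,0-001,0000-
  m4: -0100,00-00
  m9: 0-001,010-1
  m11: 01-11,010-1
  m15: 01-11 ←essential
  m17: -0001,100-1
  m19: 100-1 ←essential
  m26: 110-0 ←essential
  m28: 1-100,11-00,1110-
  m29: 1110- ←essential
Essential: 01-11, 100-1, 110-0, 1110-

4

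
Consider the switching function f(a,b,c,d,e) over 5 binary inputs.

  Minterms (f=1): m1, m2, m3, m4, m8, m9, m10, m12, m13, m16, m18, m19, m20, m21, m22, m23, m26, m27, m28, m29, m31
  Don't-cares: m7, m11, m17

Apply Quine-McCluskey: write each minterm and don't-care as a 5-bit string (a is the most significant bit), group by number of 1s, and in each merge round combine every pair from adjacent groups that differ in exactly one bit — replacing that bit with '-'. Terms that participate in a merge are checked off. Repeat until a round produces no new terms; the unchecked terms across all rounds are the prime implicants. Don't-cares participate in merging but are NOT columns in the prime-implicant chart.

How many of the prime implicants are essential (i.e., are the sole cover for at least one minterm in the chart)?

3

Round 0: 00001✓ 00010✓ 00011✓ 00100✓ 00111✓ 01000✓ 01001✓ 01010✓ 01011✓ 01100✓ 01101✓ 10000✓ 10001✓ 10010✓ 10011✓ 10100✓ 10101✓ 10110✓ 10111✓ 11010✓ 11011✓ 11100✓ 11101✓ 11111✓
Round 1: -0001✓ -0010✓ -0011✓ -0100✓ -0111✓ -1010✓ -1011✓ -1100✓ -1101✓ 0-001✓ 0-010✓ 0-011✓ 0-100✓ 00-11✓ 000-1✓ 0001-✓ 01-00✓ 01-01✓ 010-0✓ 010-1✓ 0100-✓ 0101-✓ 0110-✓ 1-010✓ 1-011✓ 1-100✓ 1-101✓ 1-111✓ 10-00✓ 10-01✓ 10-10✓ 10-11✓ 100-0✓ 100-1✓ 1000-✓ 1001-✓ 101-0✓ 101-1✓ 1010-✓ 1011-✓ 11-11✓ 1101-✓ 111-1✓ 1110-✓
Round 2: --010✓ --011✓ --100 -0-11 -00-1 -001-✓ -101-✓ -110- 0-0-1 0-01-✓ 01-0- 010-- 1--11 1-01-✓ 1-1-1 1-10- 10--0✓ 10--1✓ 10-0-✓ 10-1-✓ 100--✓ 101--✓
Round 3: --01- 10---
PIs = {--01-, --100, -0-11, -00-1, -110-, 0-0-1, 01-0-, 010--, 1--11, 1-1-1, 1-10-, 10---}
Coverage chart:
  m1: -00-1,0-0-1
  m2: --01- ←essential
  m3: --01-,-0-11,-00-1,0-0-1
  m4: --100 ←essential
  m8: 01-0-,010--
  m9: 0-0-1,01-0-,010--
  m10: --01-,010--
  m12: --100,-110-,01-0-
  m13: -110-,01-0-
  m16: 10--- ←essential
  m18: --01-,10---
  m19: --01-,-0-11,-00-1,1--11,10---
  m20: --100,1-10-,10---
  m21: 1-1-1,1-10-,10---
  m22: 10--- ←essential
  m23: -0-11,1--11,1-1-1,10---
  m26: --01- ←essential
  m27: --01-,1--11
  m28: --100,-110-,1-10-
  m29: -110-,1-1-1,1-10-
  m31: 1--11,1-1-1
Essential: --01-, --100, 10---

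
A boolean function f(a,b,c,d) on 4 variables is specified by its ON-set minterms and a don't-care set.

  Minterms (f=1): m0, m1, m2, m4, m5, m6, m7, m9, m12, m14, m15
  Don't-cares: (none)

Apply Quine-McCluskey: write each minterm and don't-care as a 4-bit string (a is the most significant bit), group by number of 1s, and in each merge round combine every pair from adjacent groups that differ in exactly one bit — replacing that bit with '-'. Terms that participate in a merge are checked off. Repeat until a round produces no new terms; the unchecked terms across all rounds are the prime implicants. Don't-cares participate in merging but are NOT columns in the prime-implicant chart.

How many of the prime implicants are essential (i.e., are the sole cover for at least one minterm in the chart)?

[col 0] 0000*, 0001*, 0010*, 0100*, 0101*, 0110*, 0111*, 1001*, 1100*, 1110*, 1111*
[col 1] -001, -100*, -110*, -111*, 0-00*, 0-01*, 0-10*, 00-0*, 000-*, 01-0*, 01-1*, 010-*, 011-*, 11-0*, 111-*
[col 2] -1-0, -11-, 0--0, 0-0-, 01--
Prime implicants: -001, -1-0, -11-, 0--0, 0-0-, 01--
PI chart (minterm → PIs covering it):
  0 | 0--0,0-0-
  1 | -001,0-0-
  2 | 0--0  (sole → essential)
  4 | -1-0,0--0,0-0-,01--
  5 | 0-0-,01--
  6 | -1-0,-11-,0--0,01--
  7 | -11-,01--
  9 | -001  (sole → essential)
  12 | -1-0  (sole → essential)
  14 | -1-0,-11-
  15 | -11-  (sole → essential)
Essential prime implicants: -001, -1-0, -11-, 0--0

4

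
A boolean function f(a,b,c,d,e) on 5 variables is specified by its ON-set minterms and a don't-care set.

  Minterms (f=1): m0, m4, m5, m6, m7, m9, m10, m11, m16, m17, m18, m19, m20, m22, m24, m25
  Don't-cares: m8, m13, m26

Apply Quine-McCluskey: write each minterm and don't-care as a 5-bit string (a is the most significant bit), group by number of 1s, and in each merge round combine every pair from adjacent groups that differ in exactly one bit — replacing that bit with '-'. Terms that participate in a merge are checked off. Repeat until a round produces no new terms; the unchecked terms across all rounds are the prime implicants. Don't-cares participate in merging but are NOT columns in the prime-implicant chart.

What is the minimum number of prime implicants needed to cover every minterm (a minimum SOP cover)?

6

Round 0: 00000✓ 00100✓ 00101✓ 00110✓ 00111✓ 01000✓ 01001✓ 01010✓ 01011✓ 01101✓ 10000✓ 10001✓ 10010✓ 10011✓ 10100✓ 10110✓ 11000✓ 11001✓ 11010✓
Round 1: -0000✓ -0100✓ -0110✓ -1000✓ -1001✓ -1010✓ 0-000✓ 0-101 00-00✓ 001-0✓ 001-1✓ 0010-✓ 0011-✓ 01-01 010-0✓ 010-1✓ 0100-✓ 0101-✓ 1-000✓ 1-001✓ 1-010✓ 10-00✓ 10-10✓ 100-0✓ 100-1✓ 1000-✓ 1001-✓ 101-0✓ 110-0✓ 1100-✓
Round 2: --000 -0-00 -01-0 -10-0 -100- 001-- 010-- 1-0-0 1-00- 10--0 100--
PIs = {--000, -0-00, -01-0, -10-0, -100-, 0-101, 001--, 01-01, 010--, 1-0-0, 1-00-, 10--0, 100--}
Coverage chart:
  m0: --000,-0-00
  m4: -0-00,-01-0,001--
  m5: 0-101,001--
  m6: -01-0,001--
  m7: 001-- ←essential
  m9: -100-,01-01,010--
  m10: -10-0,010--
  m11: 010-- ←essential
  m16: --000,-0-00,1-0-0,1-00-,10--0,100--
  m17: 1-00-,100--
  m18: 1-0-0,10--0,100--
  m19: 100-- ←essential
  m20: -0-00,-01-0,10--0
  m22: -01-0,10--0
  m24: --000,-10-0,-100-,1-0-0,1-00-
  m25: -100-,1-00-
Essential: 001--, 010--, 100--
Petrick residual → --000, -01-0, -100-
Min cover (6 terms): c'd'e' + b'ce' + bc'd' + a'b'c + a'bc' + ab'c'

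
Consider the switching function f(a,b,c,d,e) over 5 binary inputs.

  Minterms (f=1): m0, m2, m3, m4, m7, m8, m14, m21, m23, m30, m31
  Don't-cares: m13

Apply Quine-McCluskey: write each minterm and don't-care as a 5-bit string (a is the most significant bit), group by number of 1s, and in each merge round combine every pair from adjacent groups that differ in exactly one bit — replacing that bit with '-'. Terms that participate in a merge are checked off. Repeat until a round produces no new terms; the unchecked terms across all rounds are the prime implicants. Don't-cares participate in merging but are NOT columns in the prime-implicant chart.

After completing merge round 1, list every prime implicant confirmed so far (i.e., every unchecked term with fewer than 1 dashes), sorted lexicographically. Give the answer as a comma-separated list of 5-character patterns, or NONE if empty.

size-2^0 implicants → 00000(✓)  00010(✓)  00011(✓)  00100(✓)  00111(✓)  01000(✓)  01101  01110(✓)  10101(✓)  10111(✓)  11110(✓)  11111(✓)
size-2^1 implicants → -0111  -1110  0-000  00-00  00-11  000-0  0001-  1-111  101-1  1111-
Unchecked terms (primes): -0111, -1110, 0-000, 00-00, 00-11, 000-0, 0001-, 01101, 1-111, 101-1, 1111-

01101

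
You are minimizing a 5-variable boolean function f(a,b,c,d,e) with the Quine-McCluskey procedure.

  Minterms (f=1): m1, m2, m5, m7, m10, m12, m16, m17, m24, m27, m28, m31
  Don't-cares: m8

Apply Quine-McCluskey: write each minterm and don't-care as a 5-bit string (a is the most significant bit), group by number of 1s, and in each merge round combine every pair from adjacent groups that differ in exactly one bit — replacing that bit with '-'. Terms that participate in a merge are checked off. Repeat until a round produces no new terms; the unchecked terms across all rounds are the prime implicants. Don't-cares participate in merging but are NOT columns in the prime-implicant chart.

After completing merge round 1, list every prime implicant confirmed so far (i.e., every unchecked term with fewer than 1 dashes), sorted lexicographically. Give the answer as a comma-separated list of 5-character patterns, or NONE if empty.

NONE

size-2^0 implicants → 00001(✓)  00010(✓)  00101(✓)  00111(✓)  01000(✓)  01010(✓)  01100(✓)  10000(✓)  10001(✓)  11000(✓)  11011(✓)  11100(✓)  11111(✓)
size-2^1 implicants → -0001  -1000(✓)  -1100(✓)  0-010  00-01  001-1  01-00(✓)  010-0  1-000  1000-  11-00(✓)  11-11
size-2^2 implicants → -1-00
Unchecked terms (primes): -0001, -1-00, 0-010, 00-01, 001-1, 010-0, 1-000, 1000-, 11-11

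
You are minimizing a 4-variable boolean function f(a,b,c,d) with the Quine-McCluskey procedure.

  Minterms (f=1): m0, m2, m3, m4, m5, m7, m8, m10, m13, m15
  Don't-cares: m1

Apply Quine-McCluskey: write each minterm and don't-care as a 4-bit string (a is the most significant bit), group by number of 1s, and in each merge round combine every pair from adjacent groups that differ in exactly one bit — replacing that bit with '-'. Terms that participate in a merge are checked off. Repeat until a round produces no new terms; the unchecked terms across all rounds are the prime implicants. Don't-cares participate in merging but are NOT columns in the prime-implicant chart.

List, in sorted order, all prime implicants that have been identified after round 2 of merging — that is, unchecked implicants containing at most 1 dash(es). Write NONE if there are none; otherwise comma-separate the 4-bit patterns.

NONE

Round 0: 0000✓ 0001✓ 0010✓ 0011✓ 0100✓ 0101✓ 0111✓ 1000✓ 1010✓ 1101✓ 1111✓
Round 1: -000✓ -010✓ -101✓ -111✓ 0-00✓ 0-01✓ 0-11✓ 00-0✓ 00-1✓ 000-✓ 001-✓ 01-1✓ 010-✓ 10-0✓ 11-1✓
Round 2: -0-0 -1-1 0--1 0-0- 00--
PIs = {-0-0, -1-1, 0--1, 0-0-, 00--}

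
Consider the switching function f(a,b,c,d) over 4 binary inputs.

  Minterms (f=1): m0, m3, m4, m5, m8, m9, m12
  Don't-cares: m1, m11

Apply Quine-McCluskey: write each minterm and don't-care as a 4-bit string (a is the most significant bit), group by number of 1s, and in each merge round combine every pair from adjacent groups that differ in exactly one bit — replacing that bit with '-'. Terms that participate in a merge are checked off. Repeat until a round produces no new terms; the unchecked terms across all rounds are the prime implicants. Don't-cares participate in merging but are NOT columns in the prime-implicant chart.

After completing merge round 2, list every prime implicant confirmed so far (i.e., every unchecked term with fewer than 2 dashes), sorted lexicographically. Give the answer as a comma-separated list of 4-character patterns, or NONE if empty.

NONE

Round 0: 0000✓ 0001✓ 0011✓ 0100✓ 0101✓ 1000✓ 1001✓ 1011✓ 1100✓
Round 1: -000✓ -001✓ -011✓ -100✓ 0-00✓ 0-01✓ 00-1✓ 000-✓ 010-✓ 1-00✓ 10-1✓ 100-✓
Round 2: --00 -0-1 -00- 0-0-
PIs = {--00, -0-1, -00-, 0-0-}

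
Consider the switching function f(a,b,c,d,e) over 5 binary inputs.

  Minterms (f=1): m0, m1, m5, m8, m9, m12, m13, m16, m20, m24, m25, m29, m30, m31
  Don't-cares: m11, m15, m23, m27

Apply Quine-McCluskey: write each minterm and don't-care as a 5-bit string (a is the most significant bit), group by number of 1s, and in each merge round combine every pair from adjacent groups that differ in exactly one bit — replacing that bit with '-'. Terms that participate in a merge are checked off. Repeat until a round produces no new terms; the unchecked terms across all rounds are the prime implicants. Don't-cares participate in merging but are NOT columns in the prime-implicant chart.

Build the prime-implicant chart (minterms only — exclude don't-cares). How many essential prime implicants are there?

5

size-2^0 implicants → 00000(✓)  00001(✓)  00101(✓)  01000(✓)  01001(✓)  01011(✓)  01100(✓)  01101(✓)  01111(✓)  10000(✓)  10100(✓)  10111(✓)  11000(✓)  11001(✓)  11011(✓)  11101(✓)  11110(✓)  11111(✓)
size-2^1 implicants → -0000(✓)  -1000(✓)  -1001(✓)  -1011(✓)  -1101(✓)  -1111(✓)  0-000(✓)  0-001(✓)  0-101(✓)  00-01(✓)  0000-(✓)  01-00(✓)  01-01(✓)  01-11(✓)  010-1(✓)  0100-(✓)  011-1(✓)  0110-(✓)  1-000(✓)  1-111  10-00  11-01(✓)  11-11(✓)  110-1(✓)  1100-(✓)  111-1(✓)  1111-
size-2^2 implicants → --000  -1-01(✓)  -1-11(✓)  -10-1(✓)  -100-  -11-1(✓)  0--01  0-00-  01--1(✓)  01-0-  11--1(✓)
size-2^3 implicants → -1--1
Unchecked terms (primes): --000, -1--1, -100-, 0--01, 0-00-, 01-0-, 1-111, 10-00, 1111-
Minterm coverage:
  m0 ⊆ --000,0-00-
  m1 ⊆ 0--01,0-00-
  m5 ⊆ 0--01 [E]
  m8 ⊆ --000,-100-,0-00-,01-0-
  m9 ⊆ -1--1,-100-,0--01,0-00-,01-0-
  m12 ⊆ 01-0- [E]
  m13 ⊆ -1--1,0--01,01-0-
  m16 ⊆ --000,10-00
  m20 ⊆ 10-00 [E]
  m24 ⊆ --000,-100-
  m25 ⊆ -1--1,-100-
  m29 ⊆ -1--1 [E]
  m30 ⊆ 1111- [E]
  m31 ⊆ -1--1,1-111,1111-
E = {-1--1, 0--01, 01-0-, 10-00, 1111-}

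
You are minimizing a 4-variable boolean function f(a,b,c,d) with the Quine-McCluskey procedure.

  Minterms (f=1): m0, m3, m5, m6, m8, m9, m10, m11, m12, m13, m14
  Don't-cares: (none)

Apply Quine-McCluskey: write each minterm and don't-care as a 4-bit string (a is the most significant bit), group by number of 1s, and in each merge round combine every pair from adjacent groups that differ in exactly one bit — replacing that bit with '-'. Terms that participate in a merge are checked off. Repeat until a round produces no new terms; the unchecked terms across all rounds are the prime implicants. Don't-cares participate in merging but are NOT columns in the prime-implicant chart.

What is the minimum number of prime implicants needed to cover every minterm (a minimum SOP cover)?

[col 0] 0000*, 0011*, 0101*, 0110*, 1000*, 1001*, 1010*, 1011*, 1100*, 1101*, 1110*
[col 1] -000, -011, -101, -110, 1-00*, 1-01*, 1-10*, 10-0*, 10-1*, 100-*, 101-*, 11-0*, 110-*
[col 2] 1--0, 1-0-, 10--
Prime implicants: -000, -011, -101, -110, 1--0, 1-0-, 10--
PI chart (minterm → PIs covering it):
  0 | -000  (sole → essential)
  3 | -011  (sole → essential)
  5 | -101  (sole → essential)
  6 | -110  (sole → essential)
  8 | -000,1--0,1-0-,10--
  9 | 1-0-,10--
  10 | 1--0,10--
  11 | -011,10--
  12 | 1--0,1-0-
  13 | -101,1-0-
  14 | -110,1--0
Essential prime implicants: -000, -011, -101, -110
Petrick residual → 1--0, 1-0-
Minimum SOP uses 6 PIs: b'c'd' + b'cd + bc'd + bcd' + ad' + ac'

6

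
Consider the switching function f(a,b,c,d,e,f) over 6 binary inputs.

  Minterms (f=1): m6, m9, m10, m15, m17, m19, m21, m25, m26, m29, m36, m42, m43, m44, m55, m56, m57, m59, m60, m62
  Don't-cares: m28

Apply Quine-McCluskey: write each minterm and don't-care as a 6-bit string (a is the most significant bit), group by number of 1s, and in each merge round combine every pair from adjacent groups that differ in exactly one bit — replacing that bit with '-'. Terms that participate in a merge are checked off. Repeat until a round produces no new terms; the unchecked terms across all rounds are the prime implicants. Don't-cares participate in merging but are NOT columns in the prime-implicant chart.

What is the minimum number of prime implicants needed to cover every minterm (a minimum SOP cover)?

12

[col 0] 000110, 001001*, 001010*, 001111, 010001*, 010011*, 010101*, 011001*, 011010*, 011100*, 011101*, 100100*, 101010*, 101011*, 101100*, 110111, 111000*, 111001*, 111011*, 111100*, 111110*
[col 1] -01010, -11001, -11100, 0-1001, 0-1010, 01-001*, 01-101*, 010-01*, 0100-1, 011-01*, 01110-, 1-1011, 1-1100, 10-100, 10101-, 111-00, 1110-1, 11100-, 1111-0
[col 2] 01--01
Prime implicants: -01010, -11001, -11100, 0-1001, 0-1010, 000110, 001111, 01--01, 0100-1, 01110-, 1-1011, 1-1100, 10-100, 10101-, 110111, 111-00, 1110-1, 11100-, 1111-0
PI chart (minterm → PIs covering it):
  6 | 000110  (sole → essential)
  9 | 0-1001  (sole → essential)
  10 | -01010,0-1010
  15 | 001111  (sole → essential)
  17 | 01--01,0100-1
  19 | 0100-1  (sole → essential)
  21 | 01--01  (sole → essential)
  25 | -11001,0-1001,01--01
  26 | 0-1010  (sole → essential)
  29 | 01--01,01110-
  36 | 10-100  (sole → essential)
  42 | -01010,10101-
  43 | 1-1011,10101-
  44 | 1-1100,10-100
  55 | 110111  (sole → essential)
  56 | 111-00,11100-
  57 | -11001,1110-1,11100-
  59 | 1-1011,1110-1
  60 | -11100,1-1100,111-00,1111-0
  62 | 1111-0  (sole → essential)
Essential prime implicants: 0-1001, 0-1010, 000110, 001111, 01--01, 0100-1, 10-100, 110111, 1111-0
Petrick residual → -01010, 1-1011, 11100-
Minimum SOP uses 12 PIs: b'cd'ef' + a'cd'e'f + a'cd'ef' + a'b'c'def' + a'b'cdef + a'be'f + a'bc'd'f + acd'ef + ab'de'f' + abc'def + abcd'e' + abcdf'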